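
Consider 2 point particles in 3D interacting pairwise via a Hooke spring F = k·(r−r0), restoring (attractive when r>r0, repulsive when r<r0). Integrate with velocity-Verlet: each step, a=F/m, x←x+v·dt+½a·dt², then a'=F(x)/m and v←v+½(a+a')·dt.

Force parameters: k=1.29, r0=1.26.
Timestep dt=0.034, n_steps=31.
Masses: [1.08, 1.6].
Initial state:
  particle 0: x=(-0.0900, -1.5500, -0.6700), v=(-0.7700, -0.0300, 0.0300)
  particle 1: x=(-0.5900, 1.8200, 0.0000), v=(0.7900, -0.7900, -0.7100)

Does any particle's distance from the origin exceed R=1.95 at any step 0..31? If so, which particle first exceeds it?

no

step 0: x0=(-0.0900, -1.5500, -0.6700) x1=(-0.5900, 1.8200, 0.0000)
step 1: x0=(-0.1164, -1.5495, -0.6687) x1=(-0.5630, 1.7921, -0.0243)
step 2: x0=(-0.1432, -1.5462, -0.6668) x1=(-0.5357, 1.7623, -0.0491)
step 3: x0=(-0.1703, -1.5399, -0.6644) x1=(-0.5082, 1.7305, -0.0741)
step 4: x0=(-0.1977, -1.5308, -0.6615) x1=(-0.4805, 1.6969, -0.0996)
step 5: x0=(-0.2254, -1.5190, -0.6581) x1=(-0.4527, 1.6613, -0.1253)
step 6: x0=(-0.2533, -1.5045, -0.6542) x1=(-0.4247, 1.6240, -0.1514)
step 7: x0=(-0.2813, -1.4874, -0.6500) x1=(-0.3966, 1.5849, -0.1777)
step 8: x0=(-0.3093, -1.4678, -0.6453) x1=(-0.3684, 1.5441, -0.2043)
step 9: x0=(-0.3375, -1.4458, -0.6403) x1=(-0.3403, 1.5017, -0.2311)
step 10: x0=(-0.3656, -1.4213, -0.6350) x1=(-0.3121, 1.4577, -0.2582)
step 11: x0=(-0.3937, -1.3947, -0.6293) x1=(-0.2839, 1.4121, -0.2854)
step 12: x0=(-0.4217, -1.3659, -0.6234) x1=(-0.2558, 1.3651, -0.3129)
step 13: x0=(-0.4496, -1.3350, -0.6173) x1=(-0.2278, 1.3168, -0.3404)
step 14: x0=(-0.4774, -1.3022, -0.6110) x1=(-0.1999, 1.2671, -0.3682)
step 15: x0=(-0.5049, -1.2676, -0.6045) x1=(-0.1721, 1.2162, -0.3960)
step 16: x0=(-0.5322, -1.2313, -0.5978) x1=(-0.1445, 1.1641, -0.4239)
step 17: x0=(-0.5592, -1.1934, -0.5911) x1=(-0.1171, 1.1110, -0.4520)
step 18: x0=(-0.5860, -1.1540, -0.5842) x1=(-0.0898, 1.0568, -0.4800)
step 19: x0=(-0.6125, -1.1132, -0.5773) x1=(-0.0628, 1.0018, -0.5082)
step 20: x0=(-0.6386, -1.0712, -0.5703) x1=(-0.0359, 0.9459, -0.5363)
step 21: x0=(-0.6644, -1.0281, -0.5634) x1=(-0.0093, 0.8892, -0.5645)
step 22: x0=(-0.6898, -0.9840, -0.5564) x1=(0.0170, 0.8319, -0.5926)
step 23: x0=(-0.7150, -0.9390, -0.5494) x1=(0.0432, 0.7740, -0.6208)
step 24: x0=(-0.7397, -0.8933, -0.5425) x1=(0.0691, 0.7155, -0.6489)
step 25: x0=(-0.7642, -0.8468, -0.5356) x1=(0.0948, 0.6566, -0.6770)
step 26: x0=(-0.7883, -0.7998, -0.5288) x1=(0.1202, 0.5974, -0.7051)
step 27: x0=(-0.8121, -0.7523, -0.5220) x1=(0.1455, 0.5377, -0.7331)
step 28: x0=(-0.8356, -0.7044, -0.5153) x1=(0.1705, 0.4779, -0.7610)
step 29: x0=(-0.8588, -0.6562, -0.5087) x1=(0.1954, 0.4178, -0.7890)
step 30: x0=(-0.8818, -0.6077, -0.5021) x1=(0.2201, 0.3575, -0.8169)
step 31: x0=(-0.9045, -0.5590, -0.4956) x1=(0.2446, 0.2971, -0.8447)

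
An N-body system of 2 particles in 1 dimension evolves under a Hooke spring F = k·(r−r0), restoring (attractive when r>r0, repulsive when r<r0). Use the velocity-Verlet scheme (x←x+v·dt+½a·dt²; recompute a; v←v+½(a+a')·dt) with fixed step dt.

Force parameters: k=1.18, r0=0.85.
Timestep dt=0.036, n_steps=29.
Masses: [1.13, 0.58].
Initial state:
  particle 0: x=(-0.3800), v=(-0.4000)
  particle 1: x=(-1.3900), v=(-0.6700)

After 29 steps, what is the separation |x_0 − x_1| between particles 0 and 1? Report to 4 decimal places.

step 0: x0=(-0.3800) x1=(-1.3900)
step 1: x0=(-0.3945) x1=(-1.4139)
step 2: x0=(-0.4092) x1=(-1.4374)
step 3: x0=(-0.4242) x1=(-1.4604)
step 4: x0=(-0.4395) x1=(-1.4829)
step 5: x0=(-0.4549) x1=(-1.5049)
step 6: x0=(-0.4707) x1=(-1.5263)
step 7: x0=(-0.4868) x1=(-1.5472)
step 8: x0=(-0.5031) x1=(-1.5676)
step 9: x0=(-0.5197) x1=(-1.5874)
step 10: x0=(-0.5366) x1=(-1.6066)
step 11: x0=(-0.5538) x1=(-1.6253)
step 12: x0=(-0.5713) x1=(-1.6434)
step 13: x0=(-0.5891) x1=(-1.6608)
step 14: x0=(-0.6072) x1=(-1.6777)
step 15: x0=(-0.6256) x1=(-1.6940)
step 16: x0=(-0.6443) x1=(-1.7098)
step 17: x0=(-0.6633) x1=(-1.7249)
step 18: x0=(-0.6826) x1=(-1.7396)
step 19: x0=(-0.7022) x1=(-1.7536)
step 20: x0=(-0.7220) x1=(-1.7672)
step 21: x0=(-0.7421) x1=(-1.7802)
step 22: x0=(-0.7625) x1=(-1.7927)
step 23: x0=(-0.7831) x1=(-1.8047)
step 24: x0=(-0.8039) x1=(-1.8163)
step 25: x0=(-0.8249) x1=(-1.8275)
step 26: x0=(-0.8462) x1=(-1.8383)
step 27: x0=(-0.8676) x1=(-1.8487)
step 28: x0=(-0.8893) x1=(-1.8587)
step 29: x0=(-0.9111) x1=(-1.8684)

0.9574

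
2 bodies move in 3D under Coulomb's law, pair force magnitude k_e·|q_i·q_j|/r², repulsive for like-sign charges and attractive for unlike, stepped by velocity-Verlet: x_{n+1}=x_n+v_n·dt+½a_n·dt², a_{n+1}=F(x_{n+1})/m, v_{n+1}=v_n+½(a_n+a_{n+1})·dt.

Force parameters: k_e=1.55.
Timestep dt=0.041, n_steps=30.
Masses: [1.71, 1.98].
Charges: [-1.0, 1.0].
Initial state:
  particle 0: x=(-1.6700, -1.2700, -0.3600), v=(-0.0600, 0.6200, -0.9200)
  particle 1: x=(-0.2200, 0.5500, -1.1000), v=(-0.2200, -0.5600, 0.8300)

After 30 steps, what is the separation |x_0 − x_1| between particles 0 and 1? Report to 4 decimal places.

step 0: x0=(-1.6700, -1.2700, -0.3600) x1=(-0.2200, 0.5500, -1.1000)
step 1: x0=(-1.6724, -1.2445, -0.3978) x1=(-0.2291, 0.5270, -1.0659)
step 2: x0=(-1.6746, -1.2188, -0.4356) x1=(-0.2383, 0.5037, -1.0318)
step 3: x0=(-1.6767, -1.1928, -0.4735) x1=(-0.2477, 0.4803, -0.9976)
step 4: x0=(-1.6785, -1.1667, -0.5115) x1=(-0.2572, 0.4568, -0.9634)
step 5: x0=(-1.6802, -1.1403, -0.5495) x1=(-0.2669, 0.4330, -0.9291)
step 6: x0=(-1.6816, -1.1137, -0.5876) x1=(-0.2768, 0.4090, -0.8947)
step 7: x0=(-1.6828, -1.0868, -0.6258) x1=(-0.2869, 0.3848, -0.8603)
step 8: x0=(-1.6838, -1.0597, -0.6640) x1=(-0.2973, 0.3603, -0.8259)
step 9: x0=(-1.6845, -1.0323, -0.7022) x1=(-0.3078, 0.3356, -0.7914)
step 10: x0=(-1.6849, -1.0046, -0.7404) x1=(-0.3186, 0.3107, -0.7569)
step 11: x0=(-1.6850, -0.9766, -0.7787) x1=(-0.3297, 0.2855, -0.7224)
step 12: x0=(-1.6847, -0.9483, -0.8169) x1=(-0.3410, 0.2601, -0.6880)
step 13: x0=(-1.6842, -0.9197, -0.8551) x1=(-0.3527, 0.2344, -0.6535)
step 14: x0=(-1.6832, -0.8908, -0.8932) x1=(-0.3646, 0.2084, -0.6191)
step 15: x0=(-1.6819, -0.8616, -0.9313) x1=(-0.3769, 0.1822, -0.5848)
step 16: x0=(-1.6802, -0.8320, -0.9693) x1=(-0.3895, 0.1556, -0.5506)
step 17: x0=(-1.6780, -0.8022, -1.0071) x1=(-0.4025, 0.1288, -0.5164)
step 18: x0=(-1.6755, -0.7720, -1.0447) x1=(-0.4159, 0.1018, -0.4825)
step 19: x0=(-1.6725, -0.7415, -1.0822) x1=(-0.4296, 0.0744, -0.4487)
step 20: x0=(-1.6690, -0.7107, -1.1194) x1=(-0.4437, 0.0468, -0.4151)
step 21: x0=(-1.6651, -0.6796, -1.1564) x1=(-0.4583, 0.0190, -0.3817)
step 22: x0=(-1.6608, -0.6483, -1.1931) x1=(-0.4732, -0.0091, -0.3485)
step 23: x0=(-1.6560, -0.6167, -1.2294) x1=(-0.4885, -0.0373, -0.3157)
step 24: x0=(-1.6507, -0.5850, -1.2655) x1=(-0.5041, -0.0658, -0.2831)
step 25: x0=(-1.6450, -0.5530, -1.3011) x1=(-0.5202, -0.0944, -0.2509)
step 26: x0=(-1.6389, -0.5208, -1.3364) x1=(-0.5366, -0.1232, -0.2190)
step 27: x0=(-1.6324, -0.4885, -1.3712) x1=(-0.5533, -0.1521, -0.1874)
step 28: x0=(-1.6256, -0.4561, -1.4057) x1=(-0.5704, -0.1811, -0.1562)
step 29: x0=(-1.6184, -0.4236, -1.4397) x1=(-0.5878, -0.2102, -0.1254)
step 30: x0=(-1.6108, -0.3910, -1.4733) x1=(-0.6054, -0.2393, -0.0949)

1.7129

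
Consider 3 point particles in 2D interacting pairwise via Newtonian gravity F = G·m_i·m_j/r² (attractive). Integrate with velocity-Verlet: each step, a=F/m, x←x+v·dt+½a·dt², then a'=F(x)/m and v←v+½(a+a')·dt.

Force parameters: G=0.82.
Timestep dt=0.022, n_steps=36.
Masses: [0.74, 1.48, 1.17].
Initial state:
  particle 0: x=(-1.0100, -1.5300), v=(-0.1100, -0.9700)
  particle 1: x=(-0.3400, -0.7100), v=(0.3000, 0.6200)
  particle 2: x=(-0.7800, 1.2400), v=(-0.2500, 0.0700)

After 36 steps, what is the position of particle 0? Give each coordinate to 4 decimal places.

(-0.9805, -2.0923)

step 0: x0=(-1.0100, -1.5300) x1=(-0.3400, -0.7100) x2=(-0.7800, 1.2400)
step 1: x0=(-1.0123, -1.5511) x1=(-0.3335, -0.6964) x2=(-0.7855, 1.2414)
step 2: x0=(-1.0142, -1.5718) x1=(-0.3272, -0.6829) x2=(-0.7909, 1.2427)
step 3: x0=(-1.0158, -1.5920) x1=(-0.3210, -0.6694) x2=(-0.7964, 1.2438)
step 4: x0=(-1.0172, -1.6118) x1=(-0.3150, -0.6561) x2=(-0.8018, 1.2447)
step 5: x0=(-1.0184, -1.6313) x1=(-0.3092, -0.6427) x2=(-0.8071, 1.2454)
step 6: x0=(-1.0193, -1.6503) x1=(-0.3035, -0.6294) x2=(-0.8124, 1.2460)
step 7: x0=(-1.0199, -1.6690) x1=(-0.2979, -0.6162) x2=(-0.8177, 1.2463)
step 8: x0=(-1.0204, -1.6874) x1=(-0.2925, -0.6029) x2=(-0.8229, 1.2465)
step 9: x0=(-1.0207, -1.7054) x1=(-0.2872, -0.5897) x2=(-0.8281, 1.2465)
step 10: x0=(-1.0207, -1.7230) x1=(-0.2821, -0.5765) x2=(-0.8333, 1.2462)
step 11: x0=(-1.0207, -1.7404) x1=(-0.2770, -0.5634) x2=(-0.8384, 1.2458)
step 12: x0=(-1.0204, -1.7574) x1=(-0.2721, -0.5502) x2=(-0.8435, 1.2453)
step 13: x0=(-1.0200, -1.7742) x1=(-0.2673, -0.5370) x2=(-0.8485, 1.2445)
step 14: x0=(-1.0194, -1.7906) x1=(-0.2626, -0.5238) x2=(-0.8534, 1.2435)
step 15: x0=(-1.0187, -1.8068) x1=(-0.2581, -0.5106) x2=(-0.8584, 1.2424)
step 16: x0=(-1.0179, -1.8227) x1=(-0.2536, -0.4974) x2=(-0.8632, 1.2410)
step 17: x0=(-1.0169, -1.8383) x1=(-0.2492, -0.4842) x2=(-0.8680, 1.2395)
step 18: x0=(-1.0159, -1.8537) x1=(-0.2450, -0.4710) x2=(-0.8728, 1.2377)
step 19: x0=(-1.0147, -1.8688) x1=(-0.2408, -0.4577) x2=(-0.8775, 1.2358)
step 20: x0=(-1.0134, -1.8837) x1=(-0.2368, -0.4444) x2=(-0.8821, 1.2336)
step 21: x0=(-1.0119, -1.8984) x1=(-0.2328, -0.4310) x2=(-0.8866, 1.2313)
step 22: x0=(-1.0104, -1.9128) x1=(-0.2290, -0.4176) x2=(-0.8911, 1.2287)
step 23: x0=(-1.0088, -1.9269) x1=(-0.2253, -0.4042) x2=(-0.8956, 1.2260)
step 24: x0=(-1.0071, -1.9409) x1=(-0.2216, -0.3907) x2=(-0.8999, 1.2231)
step 25: x0=(-1.0053, -1.9546) x1=(-0.2181, -0.3771) x2=(-0.9042, 1.2199)
step 26: x0=(-1.0034, -1.9681) x1=(-0.2147, -0.3635) x2=(-0.9084, 1.2165)
step 27: x0=(-1.0014, -1.9814) x1=(-0.2114, -0.3499) x2=(-0.9125, 1.2130)
step 28: x0=(-0.9994, -1.9945) x1=(-0.2082, -0.3362) x2=(-0.9166, 1.2092)
step 29: x0=(-0.9973, -2.0074) x1=(-0.2050, -0.3224) x2=(-0.9205, 1.2052)
step 30: x0=(-0.9951, -2.0201) x1=(-0.2020, -0.3085) x2=(-0.9244, 1.2010)
step 31: x0=(-0.9928, -2.0326) x1=(-0.1991, -0.2946) x2=(-0.9282, 1.1966)
step 32: x0=(-0.9905, -2.0449) x1=(-0.1963, -0.2805) x2=(-0.9319, 1.1919)
step 33: x0=(-0.9881, -2.0570) x1=(-0.1937, -0.2665) x2=(-0.9355, 1.1870)
step 34: x0=(-0.9856, -2.0689) x1=(-0.1911, -0.2523) x2=(-0.9390, 1.1820)
step 35: x0=(-0.9831, -2.0807) x1=(-0.1886, -0.2380) x2=(-0.9424, 1.1766)
step 36: x0=(-0.9805, -2.0923) x1=(-0.1863, -0.2236) x2=(-0.9457, 1.1711)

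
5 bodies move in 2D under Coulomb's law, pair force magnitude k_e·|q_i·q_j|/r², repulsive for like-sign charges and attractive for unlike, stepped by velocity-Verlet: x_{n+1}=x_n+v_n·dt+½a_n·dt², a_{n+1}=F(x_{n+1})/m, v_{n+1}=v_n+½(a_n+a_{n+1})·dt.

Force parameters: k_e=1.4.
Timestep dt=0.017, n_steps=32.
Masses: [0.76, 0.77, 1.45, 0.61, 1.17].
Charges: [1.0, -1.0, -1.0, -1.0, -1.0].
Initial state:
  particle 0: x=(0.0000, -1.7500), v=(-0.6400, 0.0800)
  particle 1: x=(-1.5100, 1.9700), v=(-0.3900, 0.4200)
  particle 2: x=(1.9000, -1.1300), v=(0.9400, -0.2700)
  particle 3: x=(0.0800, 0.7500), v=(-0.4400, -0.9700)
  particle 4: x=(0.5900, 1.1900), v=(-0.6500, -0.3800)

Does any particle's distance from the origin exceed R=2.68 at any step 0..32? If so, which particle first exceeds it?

yes, particle 1

step 0: x0=(0.0000, -1.7500) x1=(-1.5100, 1.9700) x2=(1.9000, -1.1300) x3=(0.0800, 0.7500) x4=(0.5900, 1.1900)
step 1: x0=(-0.0108, -1.7485) x1=(-1.5167, 1.9772) x2=(1.9160, -1.1346) x3=(0.0720, 0.7330) x4=(0.5793, 1.1838)
step 2: x0=(-0.0215, -1.7469) x1=(-1.5237, 1.9845) x2=(1.9319, -1.1394) x3=(0.0630, 0.7148) x4=(0.5691, 1.1780)
step 3: x0=(-0.0321, -1.7450) x1=(-1.5308, 1.9919) x2=(1.9479, -1.1442) x3=(0.0530, 0.6956) x4=(0.5595, 1.1728)
step 4: x0=(-0.0425, -1.7428) x1=(-1.5382, 1.9994) x2=(1.9639, -1.1491) x3=(0.0420, 0.6753) x4=(0.5505, 1.1680)
step 5: x0=(-0.0528, -1.7405) x1=(-1.5457, 2.0070) x2=(1.9798, -1.1541) x3=(0.0302, 0.6539) x4=(0.5420, 1.1636)
step 6: x0=(-0.0630, -1.7380) x1=(-1.5534, 2.0147) x2=(1.9958, -1.1592) x3=(0.0174, 0.6315) x4=(0.5340, 1.1597)
step 7: x0=(-0.0731, -1.7352) x1=(-1.5614, 2.0225) x2=(2.0117, -1.1643) x3=(0.0039, 0.6080) x4=(0.5265, 1.1562)
step 8: x0=(-0.0831, -1.7322) x1=(-1.5695, 2.0304) x2=(2.0277, -1.1696) x3=(-0.0104, 0.5836) x4=(0.5194, 1.1532)
step 9: x0=(-0.0930, -1.7290) x1=(-1.5778, 2.0384) x2=(2.0436, -1.1749) x3=(-0.0254, 0.5582) x4=(0.5127, 1.1505)
step 10: x0=(-0.1027, -1.7256) x1=(-1.5862, 2.0466) x2=(2.0596, -1.1803) x3=(-0.0410, 0.5318) x4=(0.5065, 1.1482)
step 11: x0=(-0.1124, -1.7220) x1=(-1.5949, 2.0548) x2=(2.0755, -1.1858) x3=(-0.0573, 0.5046) x4=(0.5006, 1.1463)
step 12: x0=(-0.1219, -1.7181) x1=(-1.6037, 2.0631) x2=(2.0915, -1.1913) x3=(-0.0742, 0.4765) x4=(0.4950, 1.1446)
step 13: x0=(-0.1314, -1.7141) x1=(-1.6127, 2.0716) x2=(2.1075, -1.1969) x3=(-0.0916, 0.4475) x4=(0.4898, 1.1433)
step 14: x0=(-0.1407, -1.7098) x1=(-1.6219, 2.0801) x2=(2.1235, -1.2026) x3=(-0.1095, 0.4177) x4=(0.4848, 1.1423)
step 15: x0=(-0.1499, -1.7052) x1=(-1.6312, 2.0887) x2=(2.1394, -1.2084) x3=(-0.1278, 0.3872) x4=(0.4802, 1.1416)
step 16: x0=(-0.1591, -1.7004) x1=(-1.6407, 2.0975) x2=(2.1554, -1.2142) x3=(-0.1466, 0.3559) x4=(0.4757, 1.1411)
step 17: x0=(-0.1681, -1.6954) x1=(-1.6504, 2.1063) x2=(2.1714, -1.2201) x3=(-0.1658, 0.3239) x4=(0.4716, 1.1408)
step 18: x0=(-0.1771, -1.6902) x1=(-1.6602, 2.1152) x2=(2.1874, -1.2260) x3=(-0.1854, 0.2912) x4=(0.4676, 1.1408)
step 19: x0=(-0.1859, -1.6847) x1=(-1.6702, 2.1243) x2=(2.2035, -1.2320) x3=(-0.2053, 0.2578) x4=(0.4639, 1.1410)
step 20: x0=(-0.1947, -1.6790) x1=(-1.6803, 2.1334) x2=(2.2195, -1.2381) x3=(-0.2255, 0.2238) x4=(0.4603, 1.1414)
step 21: x0=(-0.2034, -1.6730) x1=(-1.6905, 2.1426) x2=(2.2355, -1.2442) x3=(-0.2460, 0.1891) x4=(0.4570, 1.1419)
step 22: x0=(-0.2120, -1.6667) x1=(-1.7009, 2.1520) x2=(2.2516, -1.2504) x3=(-0.2668, 0.1538) x4=(0.4538, 1.1426)
step 23: x0=(-0.2205, -1.6602) x1=(-1.7114, 2.1614) x2=(2.2676, -1.2567) x3=(-0.2879, 0.1179) x4=(0.4507, 1.1435)
step 24: x0=(-0.2289, -1.6534) x1=(-1.7221, 2.1709) x2=(2.2837, -1.2629) x3=(-0.3092, 0.0814) x4=(0.4478, 1.1445)
step 25: x0=(-0.2373, -1.6463) x1=(-1.7329, 2.1805) x2=(2.2998, -1.2693) x3=(-0.3308, 0.0443) x4=(0.4451, 1.1456)
step 26: x0=(-0.2456, -1.6389) x1=(-1.7438, 2.1902) x2=(2.3159, -1.2757) x3=(-0.3525, 0.0066) x4=(0.4425, 1.1468)
step 27: x0=(-0.2538, -1.6313) x1=(-1.7549, 2.1999) x2=(2.3320, -1.2821) x3=(-0.3745, -0.0316) x4=(0.4400, 1.1482)
step 28: x0=(-0.2619, -1.6233) x1=(-1.7660, 2.2098) x2=(2.3481, -1.2886) x3=(-0.3966, -0.0704) x4=(0.4376, 1.1497)
step 29: x0=(-0.2700, -1.6150) x1=(-1.7773, 2.2197) x2=(2.3643, -1.2952) x3=(-0.4189, -0.1098) x4=(0.4353, 1.1512)
step 30: x0=(-0.2780, -1.6064) x1=(-1.7888, 2.2298) x2=(2.3804, -1.3018) x3=(-0.4413, -0.1498) x4=(0.4332, 1.1528)
step 31: x0=(-0.2860, -1.5974) x1=(-1.8003, 2.2399) x2=(2.3966, -1.3084) x3=(-0.4639, -0.1903) x4=(0.4311, 1.1546)
step 32: x0=(-0.2939, -1.5881) x1=(-1.8119, 2.2501) x2=(2.4128, -1.3151) x3=(-0.4866, -0.2315) x4=(0.4291, 1.1563)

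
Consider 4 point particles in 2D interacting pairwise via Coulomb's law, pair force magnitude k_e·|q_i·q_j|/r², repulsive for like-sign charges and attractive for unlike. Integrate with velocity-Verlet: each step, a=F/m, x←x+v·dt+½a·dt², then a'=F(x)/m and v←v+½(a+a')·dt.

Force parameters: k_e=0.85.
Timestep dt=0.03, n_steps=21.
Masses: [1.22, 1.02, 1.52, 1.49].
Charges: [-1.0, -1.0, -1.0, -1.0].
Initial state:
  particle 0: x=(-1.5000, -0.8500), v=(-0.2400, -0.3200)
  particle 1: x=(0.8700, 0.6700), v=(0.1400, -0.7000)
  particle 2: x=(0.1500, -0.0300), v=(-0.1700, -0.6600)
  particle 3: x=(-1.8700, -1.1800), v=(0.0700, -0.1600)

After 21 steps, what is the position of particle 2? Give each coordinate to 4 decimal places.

step 0: x0=(-1.5000, -0.8500) x1=(0.8700, 0.6700) x2=(0.1500, -0.0300) x3=(-1.8700, -1.1800)
step 1: x0=(-1.5064, -0.8588) x1=(0.8745, 0.6493) x2=(0.1448, -0.0499) x3=(-1.8687, -1.1855)
step 2: x0=(-1.5110, -0.8660) x1=(0.8797, 0.6292) x2=(0.1395, -0.0701) x3=(-1.8692, -1.1926)
step 3: x0=(-1.5139, -0.8715) x1=(0.8856, 0.6097) x2=(0.1341, -0.0904) x3=(-1.8714, -1.2012)
step 4: x0=(-1.5151, -0.8753) x1=(0.8921, 0.5907) x2=(0.1285, -0.1110) x3=(-1.8753, -1.2113)
step 5: x0=(-1.5146, -0.8775) x1=(0.8993, 0.5724) x2=(0.1228, -0.1318) x3=(-1.8809, -1.2230)
step 6: x0=(-1.5126, -0.8781) x1=(0.9071, 0.5545) x2=(0.1170, -0.1528) x3=(-1.8881, -1.2361)
step 7: x0=(-1.5092, -0.8772) x1=(0.9156, 0.5372) x2=(0.1111, -0.1740) x3=(-1.8968, -1.2506)
step 8: x0=(-1.5044, -0.8750) x1=(0.9247, 0.5204) x2=(0.1051, -0.1953) x3=(-1.9069, -1.2664)
step 9: x0=(-1.4985, -0.8714) x1=(0.9344, 0.5041) x2=(0.0990, -0.2168) x3=(-1.9183, -1.2834)
step 10: x0=(-1.4916, -0.8667) x1=(0.9447, 0.4883) x2=(0.0928, -0.2385) x3=(-1.9309, -1.3015)
step 11: x0=(-1.4837, -0.8610) x1=(0.9556, 0.4730) x2=(0.0866, -0.2604) x3=(-1.9446, -1.3207)
step 12: x0=(-1.4751, -0.8544) x1=(0.9670, 0.4581) x2=(0.0803, -0.2823) x3=(-1.9592, -1.3407)
step 13: x0=(-1.4658, -0.8469) x1=(0.9791, 0.4436) x2=(0.0740, -0.3045) x3=(-1.9748, -1.3616)
step 14: x0=(-1.4560, -0.8387) x1=(0.9917, 0.4296) x2=(0.0677, -0.3267) x3=(-1.9911, -1.3833)
step 15: x0=(-1.4457, -0.8299) x1=(1.0049, 0.4160) x2=(0.0614, -0.3490) x3=(-2.0082, -1.4057)
step 16: x0=(-1.4351, -0.8204) x1=(1.0186, 0.4028) x2=(0.0551, -0.3715) x3=(-2.0260, -1.4287)
step 17: x0=(-1.4242, -0.8105) x1=(1.0328, 0.3900) x2=(0.0488, -0.3941) x3=(-2.0443, -1.4522)
step 18: x0=(-1.4131, -0.8001) x1=(1.0475, 0.3775) x2=(0.0425, -0.4168) x3=(-2.0633, -1.4763)
step 19: x0=(-1.4018, -0.7893) x1=(1.0627, 0.3654) x2=(0.0363, -0.4395) x3=(-2.0828, -1.5009)
step 20: x0=(-1.3904, -0.7781) x1=(1.0785, 0.3536) x2=(0.0302, -0.4624) x3=(-2.1027, -1.5259)
step 21: x0=(-1.3790, -0.7666) x1=(1.0946, 0.3422) x2=(0.0242, -0.4853) x3=(-2.1231, -1.5513)

(0.0242, -0.4853)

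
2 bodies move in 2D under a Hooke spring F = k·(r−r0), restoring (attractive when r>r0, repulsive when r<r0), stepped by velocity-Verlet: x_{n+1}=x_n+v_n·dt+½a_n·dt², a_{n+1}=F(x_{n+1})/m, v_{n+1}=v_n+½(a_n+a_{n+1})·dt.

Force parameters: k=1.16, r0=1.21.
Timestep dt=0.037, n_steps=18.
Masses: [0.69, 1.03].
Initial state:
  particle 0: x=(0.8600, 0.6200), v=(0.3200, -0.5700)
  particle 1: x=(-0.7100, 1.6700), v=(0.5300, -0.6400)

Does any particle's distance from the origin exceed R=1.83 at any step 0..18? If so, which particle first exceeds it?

no

step 0: x0=(0.8600, 0.6200) x1=(-0.7100, 1.6700)
step 1: x0=(0.8712, 0.5993) x1=(-0.6900, 1.6460)
step 2: x0=(0.8811, 0.5795) x1=(-0.6691, 1.6215)
step 3: x0=(0.8898, 0.5606) x1=(-0.6473, 1.5964)
step 4: x0=(0.8972, 0.5425) x1=(-0.6247, 1.5707)
step 5: x0=(0.9034, 0.5251) x1=(-0.6014, 1.5445)
step 6: x0=(0.9085, 0.5086) x1=(-0.5772, 1.5178)
step 7: x0=(0.9124, 0.4928) x1=(-0.5523, 1.4905)
step 8: x0=(0.9153, 0.4778) x1=(-0.5267, 1.4628)
step 9: x0=(0.9172, 0.4634) x1=(-0.5004, 1.4346)
step 10: x0=(0.9181, 0.4498) x1=(-0.4735, 1.4060)
step 11: x0=(0.9181, 0.4367) x1=(-0.4460, 1.3769)
step 12: x0=(0.9172, 0.4242) x1=(-0.4179, 1.3475)
step 13: x0=(0.9156, 0.4123) x1=(-0.3892, 1.3177)
step 14: x0=(0.9133, 0.4008) x1=(-0.3601, 1.2875)
step 15: x0=(0.9103, 0.3898) x1=(-0.3306, 1.2571)
step 16: x0=(0.9067, 0.3792) x1=(-0.3006, 1.2264)
step 17: x0=(0.9026, 0.3690) x1=(-0.2704, 1.1954)
step 18: x0=(0.8982, 0.3590) x1=(-0.2398, 1.1643)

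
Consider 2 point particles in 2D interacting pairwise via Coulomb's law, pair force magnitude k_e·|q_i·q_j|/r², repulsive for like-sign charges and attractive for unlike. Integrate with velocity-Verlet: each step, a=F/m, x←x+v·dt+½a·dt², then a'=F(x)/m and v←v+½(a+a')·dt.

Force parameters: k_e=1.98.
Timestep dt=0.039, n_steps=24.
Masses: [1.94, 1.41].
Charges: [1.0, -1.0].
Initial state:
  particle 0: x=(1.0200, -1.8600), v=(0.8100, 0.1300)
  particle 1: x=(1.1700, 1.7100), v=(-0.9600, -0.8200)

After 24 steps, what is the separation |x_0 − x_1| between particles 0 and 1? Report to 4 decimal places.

step 0: x0=(1.0200, -1.8600) x1=(1.1700, 1.7100)
step 1: x0=(1.0516, -1.8549) x1=(1.1326, 1.6779)
step 2: x0=(1.0832, -1.8496) x1=(1.0951, 1.6457)
step 3: x0=(1.1148, -1.8442) x1=(1.0577, 1.6133)
step 4: x0=(1.1464, -1.8387) x1=(1.0202, 1.5807)
step 5: x0=(1.1780, -1.8331) x1=(0.9828, 1.5479)
step 6: x0=(1.2095, -1.8273) x1=(0.9453, 1.5150)
step 7: x0=(1.2411, -1.8214) x1=(0.9079, 1.4818)
step 8: x0=(1.2727, -1.8153) x1=(0.8705, 1.4485)
step 9: x0=(1.3042, -1.8091) x1=(0.8332, 1.4150)
step 10: x0=(1.3357, -1.8028) x1=(0.7958, 1.3812)
step 11: x0=(1.3672, -1.7963) x1=(0.7585, 1.3473)
step 12: x0=(1.3987, -1.7896) x1=(0.7213, 1.3132)
step 13: x0=(1.4301, -1.7829) x1=(0.6840, 1.2788)
step 14: x0=(1.4615, -1.7759) x1=(0.6469, 1.2442)
step 15: x0=(1.4929, -1.7688) x1=(0.6098, 1.2095)
step 16: x0=(1.5242, -1.7616) x1=(0.5727, 1.1745)
step 17: x0=(1.5554, -1.7542) x1=(0.5357, 1.1393)
step 18: x0=(1.5866, -1.7466) x1=(0.4988, 1.1039)
step 19: x0=(1.6178, -1.7389) x1=(0.4620, 1.0683)
step 20: x0=(1.6488, -1.7310) x1=(0.4253, 1.0324)
step 21: x0=(1.6799, -1.7230) x1=(0.3886, 0.9964)
step 22: x0=(1.7108, -1.7148) x1=(0.3521, 0.9601)
step 23: x0=(1.7417, -1.7065) x1=(0.3156, 0.9237)
step 24: x0=(1.7724, -1.6980) x1=(0.2793, 0.8870)

2.9852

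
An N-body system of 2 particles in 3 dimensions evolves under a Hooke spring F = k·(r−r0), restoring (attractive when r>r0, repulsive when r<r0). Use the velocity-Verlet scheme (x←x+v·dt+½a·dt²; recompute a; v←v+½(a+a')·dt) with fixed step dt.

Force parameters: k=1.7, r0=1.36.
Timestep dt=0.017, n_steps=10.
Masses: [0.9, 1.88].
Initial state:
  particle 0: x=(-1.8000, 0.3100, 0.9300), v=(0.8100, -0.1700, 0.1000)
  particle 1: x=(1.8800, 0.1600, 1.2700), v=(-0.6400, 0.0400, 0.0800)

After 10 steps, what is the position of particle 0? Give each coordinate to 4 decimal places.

step 0: x0=(-1.8000, 0.3100, 0.9300) x1=(1.8800, 0.1600, 1.2700)
step 1: x0=(-1.7856, 0.3071, 0.9318) x1=(1.8688, 0.1607, 1.2713)
step 2: x0=(-1.7699, 0.3041, 0.9336) x1=(1.8570, 0.1614, 1.2726)
step 3: x0=(-1.7530, 0.3011, 0.9356) x1=(1.8447, 0.1621, 1.2738)
step 4: x0=(-1.7349, 0.2980, 0.9377) x1=(1.8317, 0.1629, 1.2750)
step 5: x0=(-1.7156, 0.2949, 0.9400) x1=(1.8181, 0.1637, 1.2761)
step 6: x0=(-1.6950, 0.2918, 0.9423) x1=(1.8040, 0.1645, 1.2772)
step 7: x0=(-1.6733, 0.2886, 0.9447) x1=(1.7893, 0.1653, 1.2782)
step 8: x0=(-1.6505, 0.2853, 0.9473) x1=(1.7741, 0.1662, 1.2791)
step 9: x0=(-1.6265, 0.2821, 0.9500) x1=(1.7584, 0.1670, 1.2800)
step 10: x0=(-1.6014, 0.2788, 0.9527) x1=(1.7421, 0.1679, 1.2809)

(-1.6014, 0.2788, 0.9527)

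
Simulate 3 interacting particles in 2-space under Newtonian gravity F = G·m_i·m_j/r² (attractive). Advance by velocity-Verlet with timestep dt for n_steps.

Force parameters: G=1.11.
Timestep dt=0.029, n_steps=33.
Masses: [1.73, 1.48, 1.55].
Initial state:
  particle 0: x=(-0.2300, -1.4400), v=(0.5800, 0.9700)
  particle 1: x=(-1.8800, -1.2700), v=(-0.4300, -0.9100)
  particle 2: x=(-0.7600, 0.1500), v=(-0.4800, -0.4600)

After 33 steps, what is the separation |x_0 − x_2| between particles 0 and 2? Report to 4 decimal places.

step 0: x0=(-0.2300, -1.4400) x1=(-1.8800, -1.2700) x2=(-0.7600, 0.1500)
step 1: x0=(-0.2135, -1.4116) x1=(-1.8920, -1.2962) x2=(-0.7740, 0.1362)
step 2: x0=(-0.1977, -1.3827) x1=(-1.9032, -1.3222) x2=(-0.7880, 0.1216)
step 3: x0=(-0.1825, -1.3532) x1=(-1.9136, -1.3478) x2=(-0.8020, 0.1060)
step 4: x0=(-0.1681, -1.3232) x1=(-1.9232, -1.3731) x2=(-0.8161, 0.0895)
step 5: x0=(-0.1543, -1.2927) x1=(-1.9320, -1.3980) x2=(-0.8301, 0.0721)
step 6: x0=(-0.1413, -1.2616) x1=(-1.9400, -1.4225) x2=(-0.8440, 0.0537)
step 7: x0=(-0.1290, -1.2300) x1=(-1.9473, -1.4467) x2=(-0.8579, 0.0343)
step 8: x0=(-0.1174, -1.1979) x1=(-1.9539, -1.4704) x2=(-0.8716, 0.0140)
step 9: x0=(-0.1066, -1.1652) x1=(-1.9597, -1.4938) x2=(-0.8851, -0.0073)
step 10: x0=(-0.0966, -1.1319) x1=(-1.9648, -1.5167) x2=(-0.8984, -0.0297)
step 11: x0=(-0.0874, -1.0982) x1=(-1.9693, -1.5392) x2=(-0.9115, -0.0531)
step 12: x0=(-0.0791, -1.0638) x1=(-1.9731, -1.5612) x2=(-0.9242, -0.0775)
step 13: x0=(-0.0717, -1.0289) x1=(-1.9762, -1.5827) x2=(-0.9365, -0.1031)
step 14: x0=(-0.0653, -0.9934) x1=(-1.9787, -1.6038) x2=(-0.9484, -0.1297)
step 15: x0=(-0.0598, -0.9574) x1=(-1.9805, -1.6244) x2=(-0.9598, -0.1574)
step 16: x0=(-0.0555, -0.9208) x1=(-1.9817, -1.6445) x2=(-0.9706, -0.1861)
step 17: x0=(-0.0522, -0.8837) x1=(-1.9823, -1.6641) x2=(-0.9807, -0.2160)
step 18: x0=(-0.0501, -0.8461) x1=(-1.9822, -1.6831) x2=(-0.9901, -0.2470)
step 19: x0=(-0.0493, -0.8079) x1=(-1.9816, -1.7016) x2=(-0.9986, -0.2790)
step 20: x0=(-0.0499, -0.7693) x1=(-1.9804, -1.7196) x2=(-1.0063, -0.3121)
step 21: x0=(-0.0519, -0.7303) x1=(-1.9785, -1.7370) x2=(-1.0128, -0.3462)
step 22: x0=(-0.0554, -0.6909) x1=(-1.9761, -1.7538) x2=(-1.0183, -0.3813)
step 23: x0=(-0.0605, -0.6512) x1=(-1.9731, -1.7701) x2=(-1.0225, -0.4172)
step 24: x0=(-0.0672, -0.6113) x1=(-1.9695, -1.7857) x2=(-1.0255, -0.4539)
step 25: x0=(-0.0758, -0.5712) x1=(-1.9653, -1.8008) x2=(-1.0270, -0.4914)
step 26: x0=(-0.0861, -0.5313) x1=(-1.9606, -1.8152) x2=(-1.0271, -0.5294)
step 27: x0=(-0.0983, -0.4914) x1=(-1.9552, -1.8290) x2=(-1.0257, -0.5679)
step 28: x0=(-0.1123, -0.4518) x1=(-1.9492, -1.8421) x2=(-1.0227, -0.6066)
step 29: x0=(-0.1283, -0.4127) x1=(-1.9427, -1.8545) x2=(-1.0182, -0.6455)
step 30: x0=(-0.1461, -0.3742) x1=(-1.9355, -1.8663) x2=(-1.0123, -0.6844)
step 31: x0=(-0.1657, -0.3364) x1=(-1.9277, -1.8773) x2=(-1.0049, -0.7232)
step 32: x0=(-0.1870, -0.2995) x1=(-1.9192, -1.8877) x2=(-0.9962, -0.7616)
step 33: x0=(-0.2100, -0.2636) x1=(-1.9101, -1.8973) x2=(-0.9863, -0.7997)

0.9434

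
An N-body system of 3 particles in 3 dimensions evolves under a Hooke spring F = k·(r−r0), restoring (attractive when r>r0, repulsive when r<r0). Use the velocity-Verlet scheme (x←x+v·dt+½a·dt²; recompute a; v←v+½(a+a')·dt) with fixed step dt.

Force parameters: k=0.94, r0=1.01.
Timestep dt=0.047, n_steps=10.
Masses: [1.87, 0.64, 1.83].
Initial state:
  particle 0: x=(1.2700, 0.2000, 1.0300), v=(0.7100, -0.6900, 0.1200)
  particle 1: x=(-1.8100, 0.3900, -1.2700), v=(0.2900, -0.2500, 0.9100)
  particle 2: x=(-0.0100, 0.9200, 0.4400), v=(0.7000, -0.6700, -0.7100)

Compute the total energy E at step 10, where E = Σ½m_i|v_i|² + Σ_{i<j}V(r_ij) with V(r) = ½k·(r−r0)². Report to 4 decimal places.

7.5971

step 0: x0=(1.2700, 0.2000, 1.0300) x1=(-1.8100, 0.3900, -1.2700) x2=(-0.0100, 0.9200, 0.4400)
step 1: x0=(1.3019, 0.1678, 1.0346) x1=(-1.7909, 0.3785, -1.2228) x2=(0.0225, 0.8882, 0.4062)
step 2: x0=(1.3307, 0.1361, 1.0371) x1=(-1.7610, 0.3676, -1.1671) x2=(0.0544, 0.8557, 0.3715)
step 3: x0=(1.3564, 0.1048, 1.0375) x1=(-1.7202, 0.3570, -1.1032) x2=(0.0856, 0.8226, 0.3361)
step 4: x0=(1.3791, 0.0740, 1.0358) x1=(-1.6688, 0.3466, -1.0315) x2=(0.1162, 0.7889, 0.3000)
step 5: x0=(1.3989, 0.0438, 1.0322) x1=(-1.6070, 0.3364, -0.9526) x2=(0.1462, 0.7546, 0.2635)
step 6: x0=(1.4157, 0.0141, 1.0267) x1=(-1.5351, 0.3263, -0.8670) x2=(0.1756, 0.7198, 0.2265)
step 7: x0=(1.4296, -0.0150, 1.0194) x1=(-1.4535, 0.3161, -0.7751) x2=(0.2046, 0.6844, 0.1893)
step 8: x0=(1.4407, -0.0436, 1.0102) x1=(-1.3628, 0.3057, -0.6776) x2=(0.2333, 0.6485, 0.1518)
step 9: x0=(1.4492, -0.0716, 0.9995) x1=(-1.2634, 0.2950, -0.5751) x2=(0.2616, 0.6122, 0.1144)
step 10: x0=(1.4552, -0.0991, 0.9871) x1=(-1.1561, 0.2839, -0.4683) x2=(0.2897, 0.5754, 0.0769)
step 0 velocities: v0=(0.7100, -0.6900, 0.1200) v1=(0.2900, -0.2500, 0.9100) v2=(0.7000, -0.6700, -0.7100)
step 0: KE=2.5622, PE=5.0399, E=7.6021
step 10 velocities: v0=(0.1006, -0.5783, -0.2781) v1=(2.3621, -0.2407, 2.3138) v2=(0.5981, -0.7874, -0.7942)
step 10: KE=5.3832, PE=2.2139, E=7.5971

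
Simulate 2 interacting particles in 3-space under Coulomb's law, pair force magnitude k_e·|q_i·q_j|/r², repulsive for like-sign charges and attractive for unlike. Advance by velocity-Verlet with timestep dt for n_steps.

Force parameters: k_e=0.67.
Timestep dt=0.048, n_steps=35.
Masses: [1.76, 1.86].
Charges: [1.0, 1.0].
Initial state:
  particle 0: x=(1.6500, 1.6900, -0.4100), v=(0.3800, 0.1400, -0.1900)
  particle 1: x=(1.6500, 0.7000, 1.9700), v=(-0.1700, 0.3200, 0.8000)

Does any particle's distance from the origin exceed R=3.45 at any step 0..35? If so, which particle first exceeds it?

yes, particle 1

step 0: x0=(1.6500, 1.6900, -0.4100) x1=(1.6500, 0.7000, 1.9700)
step 1: x0=(1.6682, 1.6967, -0.4192) x1=(1.6418, 0.7153, 2.0085)
step 2: x0=(1.6865, 1.7035, -0.4285) x1=(1.6337, 0.7306, 2.0470)
step 3: x0=(1.7047, 1.7104, -0.4379) x1=(1.6255, 0.7459, 2.0857)
step 4: x0=(1.7230, 1.7173, -0.4474) x1=(1.6173, 0.7611, 2.1245)
step 5: x0=(1.7412, 1.7242, -0.4571) x1=(1.6092, 0.7763, 2.1634)
step 6: x0=(1.7595, 1.7311, -0.4668) x1=(1.6010, 0.7914, 2.2024)
step 7: x0=(1.7777, 1.7381, -0.4766) x1=(1.5928, 0.8065, 2.2415)
step 8: x0=(1.7960, 1.7452, -0.4866) x1=(1.5846, 0.8215, 2.2806)
step 9: x0=(1.8143, 1.7522, -0.4966) x1=(1.5764, 0.8366, 2.3199)
step 10: x0=(1.8326, 1.7593, -0.5068) x1=(1.5682, 0.8516, 2.3593)
step 11: x0=(1.8509, 1.7664, -0.5170) x1=(1.5600, 0.8666, 2.3987)
step 12: x0=(1.8692, 1.7736, -0.5273) x1=(1.5518, 0.8815, 2.4382)
step 13: x0=(1.8875, 1.7808, -0.5377) x1=(1.5436, 0.8965, 2.4779)
step 14: x0=(1.9058, 1.7880, -0.5482) x1=(1.5353, 0.9114, 2.5176)
step 15: x0=(1.9241, 1.7952, -0.5588) x1=(1.5271, 0.9262, 2.5573)
step 16: x0=(1.9425, 1.8024, -0.5694) x1=(1.5188, 0.9411, 2.5972)
step 17: x0=(1.9608, 1.8097, -0.5801) x1=(1.5106, 0.9559, 2.6371)
step 18: x0=(1.9792, 1.8170, -0.5909) x1=(1.5023, 0.9708, 2.6771)
step 19: x0=(1.9976, 1.8243, -0.6018) x1=(1.4940, 0.9856, 2.7171)
step 20: x0=(2.0159, 1.8316, -0.6127) x1=(1.4857, 1.0004, 2.7572)
step 21: x0=(2.0343, 1.8390, -0.6237) x1=(1.4774, 1.0151, 2.7974)
step 22: x0=(2.0527, 1.8463, -0.6348) x1=(1.4691, 1.0299, 2.8377)
step 23: x0=(2.0712, 1.8537, -0.6460) x1=(1.4608, 1.0446, 2.8780)
step 24: x0=(2.0896, 1.8611, -0.6572) x1=(1.4524, 1.0594, 2.9184)
step 25: x0=(2.1080, 1.8685, -0.6684) x1=(1.4441, 1.0741, 2.9588)
step 26: x0=(2.1265, 1.8759, -0.6797) x1=(1.4357, 1.0888, 2.9993)
step 27: x0=(2.1449, 1.8833, -0.6911) x1=(1.4274, 1.1035, 3.0398)
step 28: x0=(2.1634, 1.8907, -0.7026) x1=(1.4190, 1.1182, 3.0804)
step 29: x0=(2.1819, 1.8982, -0.7141) x1=(1.4106, 1.1328, 3.1210)
step 30: x0=(2.2004, 1.9057, -0.7256) x1=(1.4022, 1.1475, 3.1617)
step 31: x0=(2.2189, 1.9131, -0.7372) x1=(1.3938, 1.1622, 3.2025)
step 32: x0=(2.2374, 1.9206, -0.7488) x1=(1.3854, 1.1768, 3.2433)
step 33: x0=(2.2559, 1.9281, -0.7605) x1=(1.3769, 1.1914, 3.2841)
step 34: x0=(2.2744, 1.9356, -0.7723) x1=(1.3685, 1.2061, 3.3250)
step 35: x0=(2.2930, 1.9431, -0.7841) x1=(1.3601, 1.2207, 3.3659)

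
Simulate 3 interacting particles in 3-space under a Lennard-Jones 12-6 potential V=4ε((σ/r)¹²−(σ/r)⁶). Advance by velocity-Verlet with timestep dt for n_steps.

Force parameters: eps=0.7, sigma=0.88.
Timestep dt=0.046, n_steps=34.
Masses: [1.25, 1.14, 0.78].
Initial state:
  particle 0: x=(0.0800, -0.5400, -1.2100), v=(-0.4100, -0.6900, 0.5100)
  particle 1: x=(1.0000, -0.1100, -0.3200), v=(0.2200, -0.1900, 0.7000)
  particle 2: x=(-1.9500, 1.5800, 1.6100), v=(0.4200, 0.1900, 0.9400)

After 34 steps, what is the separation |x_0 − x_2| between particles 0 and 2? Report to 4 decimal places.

step 0: x0=(0.0800, -0.5400, -1.2100) x1=(1.0000, -0.1100, -0.3200) x2=(-1.9500, 1.5800, 1.6100)
step 1: x0=(0.0616, -0.5715, -1.1861) x1=(1.0096, -0.1190, -0.2883) x2=(-1.9307, 1.5887, 1.6532)
step 2: x0=(0.0440, -0.6027, -1.1614) x1=(1.0183, -0.1284, -0.2574) x2=(-1.9114, 1.5975, 1.6965)
step 3: x0=(0.0272, -0.6334, -1.1361) x1=(1.0262, -0.1382, -0.2273) x2=(-1.8920, 1.6062, 1.7397)
step 4: x0=(0.0110, -0.6639, -1.1101) x1=(1.0335, -0.1483, -0.1978) x2=(-1.8727, 1.6150, 1.7829)
step 5: x0=(-0.0047, -0.6941, -1.0837) x1=(1.0400, -0.1588, -0.1689) x2=(-1.8534, 1.6237, 1.8262)
step 6: x0=(-0.0198, -0.7240, -1.0567) x1=(1.0460, -0.1695, -0.1405) x2=(-1.8341, 1.6324, 1.8694)
step 7: x0=(-0.0344, -0.7536, -1.0294) x1=(1.0515, -0.1806, -0.1125) x2=(-1.8147, 1.6411, 1.9126)
step 8: x0=(-0.0486, -0.7830, -1.0017) x1=(1.0565, -0.1918, -0.0850) x2=(-1.7954, 1.6499, 1.9559)
step 9: x0=(-0.0624, -0.8122, -0.9737) x1=(1.0611, -0.2033, -0.0578) x2=(-1.7761, 1.6586, 1.9991)
step 10: x0=(-0.0758, -0.8412, -0.9453) x1=(1.0652, -0.2151, -0.0309) x2=(-1.7567, 1.6673, 2.0423)
step 11: x0=(-0.0889, -0.8700, -0.9167) x1=(1.0690, -0.2270, -0.0044) x2=(-1.7374, 1.6761, 2.0856)
step 12: x0=(-0.1017, -0.8987, -0.8878) x1=(1.0724, -0.2392, 0.0219) x2=(-1.7180, 1.6848, 2.1288)
step 13: x0=(-0.1141, -0.9271, -0.8587) x1=(1.0755, -0.2515, 0.0479) x2=(-1.6987, 1.6935, 2.1720)
step 14: x0=(-0.1263, -0.9554, -0.8294) x1=(1.0782, -0.2640, 0.0737) x2=(-1.6794, 1.7022, 2.2152)
step 15: x0=(-0.1382, -0.9836, -0.7999) x1=(1.0807, -0.2767, 0.0993) x2=(-1.6600, 1.7110, 2.2584)
step 16: x0=(-0.1498, -1.0116, -0.7702) x1=(1.0829, -0.2895, 0.1246) x2=(-1.6407, 1.7197, 2.3017)
step 17: x0=(-0.1612, -1.0394, -0.7403) x1=(1.0848, -0.3025, 0.1498) x2=(-1.6213, 1.7284, 2.3449)
step 18: x0=(-0.1724, -1.0672, -0.7102) x1=(1.0865, -0.3156, 0.1748) x2=(-1.6020, 1.7371, 2.3881)
step 19: x0=(-0.1833, -1.0947, -0.6800) x1=(1.0879, -0.3289, 0.1996) x2=(-1.5827, 1.7458, 2.4313)
step 20: x0=(-0.1941, -1.1222, -0.6497) x1=(1.0891, -0.3423, 0.2243) x2=(-1.5633, 1.7546, 2.4745)
step 21: x0=(-0.2047, -1.1496, -0.6192) x1=(1.0901, -0.3558, 0.2488) x2=(-1.5440, 1.7633, 2.5177)
step 22: x0=(-0.2150, -1.1768, -0.5886) x1=(1.0909, -0.3695, 0.2732) x2=(-1.5246, 1.7720, 2.5609)
step 23: x0=(-0.2252, -1.2039, -0.5579) x1=(1.0915, -0.3833, 0.2975) x2=(-1.5053, 1.7807, 2.6042)
step 24: x0=(-0.2352, -1.2309, -0.5271) x1=(1.0919, -0.3972, 0.3216) x2=(-1.4859, 1.7894, 2.6474)
step 25: x0=(-0.2451, -1.2578, -0.4961) x1=(1.0921, -0.4112, 0.3456) x2=(-1.4666, 1.7981, 2.6906)
step 26: x0=(-0.2548, -1.2846, -0.4651) x1=(1.0922, -0.4254, 0.3695) x2=(-1.4472, 1.8069, 2.7338)
step 27: x0=(-0.2643, -1.3113, -0.4339) x1=(1.0921, -0.4396, 0.3933) x2=(-1.4279, 1.8156, 2.7770)
step 28: x0=(-0.2737, -1.3379, -0.4027) x1=(1.0918, -0.4539, 0.4170) x2=(-1.4085, 1.8243, 2.8202)
step 29: x0=(-0.2829, -1.3645, -0.3714) x1=(1.0913, -0.4684, 0.4406) x2=(-1.3892, 1.8330, 2.8634)
step 30: x0=(-0.2920, -1.3909, -0.3400) x1=(1.0907, -0.4829, 0.4641) x2=(-1.3698, 1.8417, 2.9066)
step 31: x0=(-0.3010, -1.4172, -0.3085) x1=(1.0899, -0.4976, 0.4875) x2=(-1.3505, 1.8504, 2.9498)
step 32: x0=(-0.3098, -1.4435, -0.2769) x1=(1.0890, -0.5123, 0.5109) x2=(-1.3311, 1.8591, 2.9930)
step 33: x0=(-0.3185, -1.4696, -0.2453) x1=(1.0880, -0.5272, 0.5342) x2=(-1.3117, 1.8678, 3.0362)
step 34: x0=(-0.3271, -1.4957, -0.2136) x1=(1.0868, -0.5421, 0.5573) x2=(-1.2924, 1.8765, 3.0794)

4.8112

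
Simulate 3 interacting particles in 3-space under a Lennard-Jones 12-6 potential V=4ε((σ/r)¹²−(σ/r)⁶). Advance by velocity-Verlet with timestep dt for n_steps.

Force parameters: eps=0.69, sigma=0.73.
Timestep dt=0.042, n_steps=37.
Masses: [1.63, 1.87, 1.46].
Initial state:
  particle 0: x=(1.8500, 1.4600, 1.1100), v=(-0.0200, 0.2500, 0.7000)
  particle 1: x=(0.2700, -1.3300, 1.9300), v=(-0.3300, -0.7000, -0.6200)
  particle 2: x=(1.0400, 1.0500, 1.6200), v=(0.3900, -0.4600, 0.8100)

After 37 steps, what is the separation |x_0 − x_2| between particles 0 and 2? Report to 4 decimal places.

step 0: x0=(1.8500, 1.4600, 1.1100) x1=(0.2700, -1.3300, 1.9300) x2=(1.0400, 1.0500, 1.6200)
step 1: x0=(1.8486, 1.4702, 1.1398) x1=(0.2561, -1.3594, 1.9040) x2=(1.0571, 1.0310, 1.6536)
step 2: x0=(1.8459, 1.4797, 1.1703) x1=(0.2423, -1.3888, 1.8779) x2=(1.0754, 1.0128, 1.6863)
step 3: x0=(1.8421, 1.4885, 1.2017) x1=(0.2284, -1.4182, 1.8519) x2=(1.0951, 0.9953, 1.7182)
step 4: x0=(1.8371, 1.4966, 1.2338) x1=(0.2146, -1.4476, 1.8258) x2=(1.1161, 0.9787, 1.7491)
step 5: x0=(1.8310, 1.5038, 1.2668) x1=(0.2007, -1.4770, 1.7998) x2=(1.1384, 0.9631, 1.7792)
step 6: x0=(1.8236, 1.5101, 1.3007) x1=(0.1869, -1.5063, 1.7738) x2=(1.1621, 0.9484, 1.8082)
step 7: x0=(1.8151, 1.5153, 1.3355) x1=(0.1730, -1.5357, 1.7477) x2=(1.1871, 0.9350, 1.8362)
step 8: x0=(1.8053, 1.5194, 1.3713) x1=(0.1592, -1.5651, 1.7217) x2=(1.2134, 0.9228, 1.8631)
step 9: x0=(1.7942, 1.5222, 1.4081) x1=(0.1453, -1.5945, 1.6956) x2=(1.2412, 0.9120, 1.8887)
step 10: x0=(1.7818, 1.5235, 1.4461) x1=(0.1315, -1.6238, 1.6696) x2=(1.2705, 0.9029, 1.9132)
step 11: x0=(1.7681, 1.5233, 1.4853) x1=(0.1176, -1.6532, 1.6435) x2=(1.3013, 0.8955, 1.9362)
step 12: x0=(1.7531, 1.5213, 1.5258) x1=(0.1038, -1.6826, 1.6175) x2=(1.3334, 0.8901, 1.9580)
step 13: x0=(1.7370, 1.5178, 1.5673) x1=(0.0899, -1.7119, 1.5915) x2=(1.3668, 0.8864, 1.9784)
step 14: x0=(1.7204, 1.5133, 1.6094) x1=(0.0761, -1.7413, 1.5654) x2=(1.4007, 0.8838, 1.9982)
step 15: x0=(1.7043, 1.5098, 1.6510) x1=(0.0622, -1.7707, 1.5394) x2=(1.4341, 0.8800, 2.0187)
step 16: x0=(1.6902, 1.5110, 1.6897) x1=(0.0484, -1.8000, 1.5133) x2=(1.4653, 0.8711, 2.0423)
step 17: x0=(1.6788, 1.5198, 1.7243) x1=(0.0345, -1.8294, 1.4873) x2=(1.4934, 0.8535, 2.0705)
step 18: x0=(1.6691, 1.5345, 1.7558) x1=(0.0207, -1.8587, 1.4613) x2=(1.5197, 0.8294, 2.1022)
step 19: x0=(1.6597, 1.5510, 1.7864) x1=(0.0069, -1.8881, 1.4352) x2=(1.5456, 0.8034, 2.1348)
step 20: x0=(1.6502, 1.5667, 1.8175) x1=(-0.0070, -1.9175, 1.4092) x2=(1.5716, 0.7782, 2.1671)
step 21: x0=(1.6405, 1.5805, 1.8493) x1=(-0.0208, -1.9468, 1.3831) x2=(1.5979, 0.7552, 2.1983)
step 22: x0=(1.6307, 1.5921, 1.8821) x1=(-0.0347, -1.9762, 1.3571) x2=(1.6242, 0.7346, 2.2285)
step 23: x0=(1.6209, 1.6014, 1.9158) x1=(-0.0485, -2.0055, 1.3311) x2=(1.6506, 0.7166, 2.2577)
step 24: x0=(1.6111, 1.6085, 1.9504) x1=(-0.0623, -2.0349, 1.3050) x2=(1.6769, 0.7010, 2.2860)
step 25: x0=(1.6015, 1.6137, 1.9857) x1=(-0.0762, -2.0642, 1.2790) x2=(1.7031, 0.6875, 2.3135)
step 26: x0=(1.5921, 1.6170, 2.0216) x1=(-0.0900, -2.0936, 1.2529) x2=(1.7290, 0.6762, 2.3402)
step 27: x0=(1.5830, 1.6185, 2.0581) x1=(-0.1039, -2.1230, 1.2269) x2=(1.7546, 0.6668, 2.3662)
step 28: x0=(1.5741, 1.6184, 2.0952) x1=(-0.1177, -2.1523, 1.2009) x2=(1.7799, 0.6593, 2.3917)
step 29: x0=(1.5656, 1.6167, 2.1328) x1=(-0.1315, -2.1817, 1.1748) x2=(1.8048, 0.6536, 2.4166)
step 30: x0=(1.5575, 1.6134, 2.1708) x1=(-0.1454, -2.2110, 1.1488) x2=(1.8293, 0.6495, 2.4410)
step 31: x0=(1.5497, 1.6088, 2.2092) x1=(-0.1592, -2.2404, 1.1228) x2=(1.8534, 0.6471, 2.4650)
step 32: x0=(1.5425, 1.6026, 2.2480) x1=(-0.1731, -2.2697, 1.0967) x2=(1.8769, 0.6463, 2.4885)
step 33: x0=(1.5357, 1.5950, 2.2872) x1=(-0.1869, -2.2991, 1.0707) x2=(1.8999, 0.6471, 2.5116)
step 34: x0=(1.5295, 1.5860, 2.3267) x1=(-0.2007, -2.3284, 1.0446) x2=(1.9222, 0.6495, 2.5343)
step 35: x0=(1.5239, 1.5756, 2.3665) x1=(-0.2146, -2.3578, 1.0186) x2=(1.9439, 0.6535, 2.5567)
step 36: x0=(1.5190, 1.5637, 2.4066) x1=(-0.2284, -2.3871, 0.9926) x2=(1.9648, 0.6591, 2.5787)
step 37: x0=(1.5148, 1.5502, 2.4470) x1=(-0.2423, -2.4165, 0.9665) x2=(1.9849, 0.6665, 2.6005)

1.0127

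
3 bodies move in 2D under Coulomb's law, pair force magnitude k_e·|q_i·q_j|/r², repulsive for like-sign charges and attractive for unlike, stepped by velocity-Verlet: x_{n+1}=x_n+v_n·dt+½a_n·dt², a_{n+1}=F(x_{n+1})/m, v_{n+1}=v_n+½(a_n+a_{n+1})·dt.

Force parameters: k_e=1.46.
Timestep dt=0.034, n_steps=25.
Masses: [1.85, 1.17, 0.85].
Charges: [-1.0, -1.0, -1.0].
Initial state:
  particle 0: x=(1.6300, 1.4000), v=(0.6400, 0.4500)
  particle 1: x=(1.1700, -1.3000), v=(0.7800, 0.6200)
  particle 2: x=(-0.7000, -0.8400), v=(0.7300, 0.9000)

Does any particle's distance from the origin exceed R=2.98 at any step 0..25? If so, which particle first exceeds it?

no

step 0: x0=(1.6300, 1.4000) x1=(1.1700, -1.3000) x2=(-0.7000, -0.8400)
step 1: x0=(1.6518, 1.4154) x1=(1.1967, -1.2791) x2=(-0.6755, -0.8094)
step 2: x0=(1.6737, 1.4310) x1=(1.2237, -1.2584) x2=(-0.6517, -0.7788)
step 3: x0=(1.6957, 1.4467) x1=(1.2511, -1.2380) x2=(-0.6285, -0.7482)
step 4: x0=(1.7177, 1.4627) x1=(1.2788, -1.2180) x2=(-0.6060, -0.7176)
step 5: x0=(1.7399, 1.4788) x1=(1.3069, -1.1982) x2=(-0.5841, -0.6870)
step 6: x0=(1.7621, 1.4951) x1=(1.3353, -1.1787) x2=(-0.5628, -0.6564)
step 7: x0=(1.7844, 1.5116) x1=(1.3640, -1.1595) x2=(-0.5422, -0.6258)
step 8: x0=(1.8068, 1.5282) x1=(1.3930, -1.1406) x2=(-0.5223, -0.5952)
step 9: x0=(1.8293, 1.5451) x1=(1.4223, -1.1219) x2=(-0.5029, -0.5646)
step 10: x0=(1.8519, 1.5621) x1=(1.4520, -1.1036) x2=(-0.4842, -0.5340)
step 11: x0=(1.8745, 1.5794) x1=(1.4820, -1.0856) x2=(-0.4661, -0.5034)
step 12: x0=(1.8973, 1.5968) x1=(1.5123, -1.0679) x2=(-0.4486, -0.4728)
step 13: x0=(1.9201, 1.6144) x1=(1.5429, -1.0505) x2=(-0.4317, -0.4422)
step 14: x0=(1.9430, 1.6322) x1=(1.5737, -1.0333) x2=(-0.4155, -0.4116)
step 15: x0=(1.9660, 1.6502) x1=(1.6049, -1.0165) x2=(-0.3998, -0.3810)
step 16: x0=(1.9891, 1.6683) x1=(1.6364, -0.9999) x2=(-0.3847, -0.3504)
step 17: x0=(2.0123, 1.6867) x1=(1.6681, -0.9837) x2=(-0.3701, -0.3197)
step 18: x0=(2.0356, 1.7052) x1=(1.7001, -0.9677) x2=(-0.3562, -0.2891)
step 19: x0=(2.0590, 1.7239) x1=(1.7324, -0.9521) x2=(-0.3427, -0.2585)
step 20: x0=(2.0824, 1.7428) x1=(1.7649, -0.9367) x2=(-0.3299, -0.2279)
step 21: x0=(2.1060, 1.7619) x1=(1.7977, -0.9217) x2=(-0.3176, -0.1972)
step 22: x0=(2.1296, 1.7812) x1=(1.8307, -0.9069) x2=(-0.3058, -0.1666)
step 23: x0=(2.1533, 1.8006) x1=(1.8640, -0.8924) x2=(-0.2945, -0.1360)
step 24: x0=(2.1771, 1.8203) x1=(1.8975, -0.8782) x2=(-0.2838, -0.1053)
step 25: x0=(2.2010, 1.8401) x1=(1.9313, -0.8642) x2=(-0.2736, -0.0747)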